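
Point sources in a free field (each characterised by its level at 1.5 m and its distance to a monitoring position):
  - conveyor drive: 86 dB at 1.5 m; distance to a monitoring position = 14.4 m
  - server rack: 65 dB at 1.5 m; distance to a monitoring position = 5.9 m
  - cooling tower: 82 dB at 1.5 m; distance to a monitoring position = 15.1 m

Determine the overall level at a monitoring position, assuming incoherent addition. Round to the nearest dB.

Propagate each source to the receiver with L = L_ref − 20·log₁₀(r/r_ref), then add intensities.
conveyor drive: 86 − 20·log₁₀(14.4/1.5) = 86 − 19.65 = 66.35 dB.
server rack: 65 − 20·log₁₀(5.9/1.5) = 65 − 11.90 = 53.10 dB.
cooling tower: 82 − 20·log₁₀(15.1/1.5) = 82 − 20.06 = 61.94 dB.
Σ 10^(L/10) = 6.088e+06 → L_total = 10·log₁₀(6.088e+06) = 67.84 dB.

68 dB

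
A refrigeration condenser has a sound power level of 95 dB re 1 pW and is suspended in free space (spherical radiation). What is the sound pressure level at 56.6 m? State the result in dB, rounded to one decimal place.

Free-field spherical radiation: L_p = L_w − 10·log₁₀(4π·r²), r = 56.6 m.
4π·r² = 4.026e+04 m², 10·log₁₀ of that is 46.048 dB.
L_p = 95 − 46.048 = 48.95 dB.

49.0 dB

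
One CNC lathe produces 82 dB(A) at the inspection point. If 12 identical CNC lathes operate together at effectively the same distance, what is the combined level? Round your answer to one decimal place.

L_total = L₁ + 10·log₁₀ N for N identical incoherent sources.
L_total = 82 + 10·log₁₀(12) = 82 + 10.792 = 92.79 dB(A).

92.8 dB(A)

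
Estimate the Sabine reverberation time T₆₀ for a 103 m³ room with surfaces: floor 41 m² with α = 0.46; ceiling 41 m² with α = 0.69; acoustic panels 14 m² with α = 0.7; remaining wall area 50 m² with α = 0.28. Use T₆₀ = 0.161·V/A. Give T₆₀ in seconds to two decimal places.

A = Σ Sᵢαᵢ = 41·0.46 + 41·0.69 + 14·0.7 + 50·0.28 = 70.95 m².
T₆₀ = 0.161 × 103 / 70.95 = 0.234 s.

0.23 s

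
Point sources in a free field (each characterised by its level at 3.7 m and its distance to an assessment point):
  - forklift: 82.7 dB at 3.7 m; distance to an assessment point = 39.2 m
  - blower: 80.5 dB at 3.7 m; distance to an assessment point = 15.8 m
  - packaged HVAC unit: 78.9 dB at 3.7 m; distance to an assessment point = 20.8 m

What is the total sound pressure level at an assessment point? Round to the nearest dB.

70 dB

Apply inverse-square spreading to bring every level to the receiver, then sum 10^(L/10).
forklift: 82.7 − 20·log₁₀(39.2/3.7) = 82.7 − 20.50 = 62.20 dB.
blower: 80.5 − 20·log₁₀(15.8/3.7) = 80.5 − 12.61 = 67.89 dB.
packaged HVAC unit: 78.9 − 20·log₁₀(20.8/3.7) = 78.9 − 15.00 = 63.90 dB.
Σ 10^(L/10) = 1.027e+07 → L_total = 10·log₁₀(1.027e+07) = 70.11 dB.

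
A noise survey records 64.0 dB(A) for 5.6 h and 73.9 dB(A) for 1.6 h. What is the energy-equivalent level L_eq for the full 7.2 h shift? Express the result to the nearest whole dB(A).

Weight each interval's intensity by its duration and average over T = 7.2 h:
Σ tᵢ·10^(Lᵢ/10) = 5.6·10^(64.0/10) + 1.6·10^(73.9/10) = 5.334e+07.
L_eq = 10·log₁₀(5.334e+07/7.2) = 68.70 dB(A).

69 dB(A)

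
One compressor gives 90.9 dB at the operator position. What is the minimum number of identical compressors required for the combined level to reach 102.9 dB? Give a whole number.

16

N identical sources give L₁ + 10·log₁₀ N, so require 10·log₁₀ N ≥ 102.9 − 90.9 = 12.0 dB.
N ≥ 10^(12.0/10) = 15.849, so N = 16.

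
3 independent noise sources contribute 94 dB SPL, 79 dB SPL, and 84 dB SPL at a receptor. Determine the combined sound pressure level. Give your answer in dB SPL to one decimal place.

For uncorrelated sources the intensities add, so convert each level to linear form, sum, and take 10·log₁₀ of the total.
Σ 10^(L/10) = 10^(94/10) + 10^(79/10) + 10^(84/10) = 2.843e+09.
L_total = 10·log₁₀(2.843e+09) = 94.54 dB SPL.

94.5 dB SPL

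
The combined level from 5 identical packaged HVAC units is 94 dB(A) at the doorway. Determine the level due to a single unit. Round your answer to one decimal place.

87.0 dB(A)

5 equal contributions raise the level by 10·log₁₀ 5 = 6.990 dB, so each unit alone gives 94 − 6.990.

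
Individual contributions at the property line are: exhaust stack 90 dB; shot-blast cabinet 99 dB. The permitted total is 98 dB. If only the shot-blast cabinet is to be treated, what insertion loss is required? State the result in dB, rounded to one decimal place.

Fixed contribution from the other source: Σ 10^(L/10) = 10^(90/10) = 1.000e+09 (90.00 dB).
To meet 98 dB overall, the treated shot-blast cabinet may contribute at most 10^(98/10) − 1.000e+09 = 5.310e+09, i.e. 97.25 dB.
So the shot-blast cabinet must be reduced from 99 to 97.25 dB: IL = 1.75 dB.

1.7 dB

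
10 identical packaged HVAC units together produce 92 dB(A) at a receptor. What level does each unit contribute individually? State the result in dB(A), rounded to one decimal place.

For N identical incoherent sources L_total = L₁ + 10·log₁₀ N, so L₁ = 92 − 10·log₁₀(10) = 92 − 10.000.

82.0 dB(A)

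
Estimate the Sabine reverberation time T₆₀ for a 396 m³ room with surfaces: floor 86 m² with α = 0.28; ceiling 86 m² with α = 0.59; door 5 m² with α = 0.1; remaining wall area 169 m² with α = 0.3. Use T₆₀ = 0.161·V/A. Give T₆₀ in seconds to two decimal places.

Summing Sᵢαᵢ: 86·0.28 + 86·0.59 + 5·0.1 + 169·0.3 = 126.02 m².
T₆₀ = 0.161 × 396 / 126.02 = 0.506 s.

0.51 s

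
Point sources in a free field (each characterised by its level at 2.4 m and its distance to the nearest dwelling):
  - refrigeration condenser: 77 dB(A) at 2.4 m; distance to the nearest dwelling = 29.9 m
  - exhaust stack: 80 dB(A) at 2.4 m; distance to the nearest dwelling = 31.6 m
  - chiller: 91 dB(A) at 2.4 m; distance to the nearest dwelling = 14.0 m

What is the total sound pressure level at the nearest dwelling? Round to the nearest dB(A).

76 dB(A)

Apply inverse-square spreading to bring every level to the receiver, then sum 10^(L/10).
refrigeration condenser: 77 − 20·log₁₀(29.9/2.4) = 77 − 21.91 = 55.09 dB(A).
exhaust stack: 80 − 20·log₁₀(31.6/2.4) = 80 − 22.39 = 57.61 dB(A).
chiller: 91 − 20·log₁₀(14.0/2.4) = 91 − 15.32 = 75.68 dB(A).
Σ 10^(L/10) = 3.790e+07 → L_total = 10·log₁₀(3.790e+07) = 75.79 dB(A).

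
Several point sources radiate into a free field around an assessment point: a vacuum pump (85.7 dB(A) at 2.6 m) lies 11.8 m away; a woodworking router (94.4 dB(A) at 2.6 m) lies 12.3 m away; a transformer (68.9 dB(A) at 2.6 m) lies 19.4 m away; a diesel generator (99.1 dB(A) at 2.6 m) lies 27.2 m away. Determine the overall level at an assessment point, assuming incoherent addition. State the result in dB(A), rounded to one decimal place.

83.3 dB(A)

First find each source's level at the receiver (point-source: −20·log₁₀(r/r_ref)), then combine on an intensity basis.
vacuum pump: 85.7 − 20·log₁₀(11.8/2.6) = 85.7 − 13.14 = 72.56 dB(A).
woodworking router: 94.4 − 20·log₁₀(12.3/2.6) = 94.4 − 13.50 = 80.90 dB(A).
transformer: 68.9 − 20·log₁₀(19.4/2.6) = 68.9 − 17.46 = 51.44 dB(A).
diesel generator: 99.1 − 20·log₁₀(27.2/2.6) = 99.1 − 20.39 = 78.71 dB(A).
Σ 10^(L/10) = 2.155e+08 → L_total = 10·log₁₀(2.155e+08) = 83.33 dB(A).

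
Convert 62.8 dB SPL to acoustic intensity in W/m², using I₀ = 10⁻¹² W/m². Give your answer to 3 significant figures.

L = 10·log₁₀(I/I₀) ⇒ I = I₀·10^(L/10) = 10⁻¹² × 10^6.28.

1.91e-06 W/m²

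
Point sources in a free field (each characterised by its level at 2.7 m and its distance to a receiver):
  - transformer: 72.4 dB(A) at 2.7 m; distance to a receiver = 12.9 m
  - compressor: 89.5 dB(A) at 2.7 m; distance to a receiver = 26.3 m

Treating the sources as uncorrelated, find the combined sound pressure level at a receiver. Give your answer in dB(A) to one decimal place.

Propagate each source to the receiver with L = L_ref − 20·log₁₀(r/r_ref), then add intensities.
transformer: 72.4 − 20·log₁₀(12.9/2.7) = 72.4 − 13.58 = 58.82 dB(A).
compressor: 89.5 − 20·log₁₀(26.3/2.7) = 89.5 − 19.77 = 69.73 dB(A).
Σ 10^(L/10) = 1.015e+07 → L_total = 10·log₁₀(1.015e+07) = 70.07 dB(A).

70.1 dB(A)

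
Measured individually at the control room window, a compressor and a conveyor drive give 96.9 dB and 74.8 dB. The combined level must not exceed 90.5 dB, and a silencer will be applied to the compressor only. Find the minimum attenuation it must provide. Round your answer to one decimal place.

6.5 dB

Everything except the compressor sums to 10^(74.8/10) = 3.020e+07 in linear terms, 74.80 dB.
To meet 90.5 dB overall, the treated compressor may contribute at most 10^(90.5/10) − 3.020e+07 = 1.092e+09, i.e. 90.38 dB.
So the compressor must be reduced from 96.9 to 90.38 dB: IL = 6.52 dB.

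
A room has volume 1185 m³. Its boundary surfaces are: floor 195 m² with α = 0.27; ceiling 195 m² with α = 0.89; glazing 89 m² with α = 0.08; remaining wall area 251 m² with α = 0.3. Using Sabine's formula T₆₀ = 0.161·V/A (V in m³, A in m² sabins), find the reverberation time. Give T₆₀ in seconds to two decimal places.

0.62 s

Total absorption A = 195·0.27 + 195·0.89 + 89·0.08 + 251·0.3 = 308.62 m² sabins.
T₆₀ = 0.161·V/A = 0.161·1185/308.62 = 0.618 s.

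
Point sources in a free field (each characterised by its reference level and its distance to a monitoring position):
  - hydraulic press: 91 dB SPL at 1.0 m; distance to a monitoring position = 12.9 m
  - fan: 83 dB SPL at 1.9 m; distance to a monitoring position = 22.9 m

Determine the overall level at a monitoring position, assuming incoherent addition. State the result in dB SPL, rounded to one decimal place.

Apply inverse-square spreading to bring every level to the receiver, then sum 10^(L/10).
hydraulic press: 91 − 20·log₁₀(12.9/1.0) = 91 − 22.21 = 68.79 dB SPL.
fan: 83 − 20·log₁₀(22.9/1.9) = 83 − 21.62 = 61.38 dB SPL.
Σ 10^(L/10) = 8.939e+06 → L_total = 10·log₁₀(8.939e+06) = 69.51 dB SPL.

69.5 dB SPL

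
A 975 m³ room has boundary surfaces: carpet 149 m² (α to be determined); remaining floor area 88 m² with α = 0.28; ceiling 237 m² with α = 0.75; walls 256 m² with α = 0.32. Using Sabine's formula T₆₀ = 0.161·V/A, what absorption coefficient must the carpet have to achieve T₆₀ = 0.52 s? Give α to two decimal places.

A = 0.161·V/T₆₀ = 0.161·975/0.52 = 301.88 m² sabins.
Absorption from the other surfaces = 88·0.28 + 237·0.75 + 256·0.32 = 284.31 m², so the carpet must supply 17.56 m² over 149 m².
α = 17.56/149 = 0.118.

0.12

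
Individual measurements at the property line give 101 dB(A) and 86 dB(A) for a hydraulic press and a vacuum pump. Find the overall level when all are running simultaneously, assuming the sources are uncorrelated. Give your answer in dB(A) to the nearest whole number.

101 dB(A)

For uncorrelated sources the intensities add, so convert each level to linear form, sum, and take 10·log₁₀ of the total.
Σ 10^(L/10) = 10^(101/10) + 10^(86/10) = 1.299e+10.
L_total = 10·log₁₀(1.299e+10) = 101.14 dB(A).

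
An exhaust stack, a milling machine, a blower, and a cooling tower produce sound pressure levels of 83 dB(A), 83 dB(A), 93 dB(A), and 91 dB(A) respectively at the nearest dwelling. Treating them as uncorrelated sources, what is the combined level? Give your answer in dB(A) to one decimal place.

95.6 dB(A)

Incoherent sources combine by intensity addition: L_total = 10·log₁₀(Σ 10^(L_i/10)).
Σ 10^(L/10) = 10^(83/10) + 10^(83/10) + 10^(93/10) + 10^(91/10) = 3.653e+09.
L_total = 10·log₁₀(3.653e+09) = 95.63 dB(A).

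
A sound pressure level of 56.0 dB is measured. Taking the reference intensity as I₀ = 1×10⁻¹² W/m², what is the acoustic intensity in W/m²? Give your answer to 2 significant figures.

I = I₀·10^(L/10) = 10⁻¹² × 10^(56.0/10) = 10^(-6.400).

4.0e-07 W/m²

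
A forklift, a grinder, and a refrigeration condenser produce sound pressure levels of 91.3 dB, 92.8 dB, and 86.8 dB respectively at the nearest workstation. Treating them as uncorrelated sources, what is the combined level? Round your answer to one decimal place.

95.7 dB

For uncorrelated sources the intensities add, so convert each level to linear form, sum, and take 10·log₁₀ of the total.
Σ 10^(L/10) = 10^(91.3/10) + 10^(92.8/10) + 10^(86.8/10) = 3.733e+09.
L_total = 10·log₁₀(3.733e+09) = 95.72 dB.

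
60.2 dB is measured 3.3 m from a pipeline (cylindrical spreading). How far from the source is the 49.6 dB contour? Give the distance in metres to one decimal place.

37.9 m

The 10.6 dB drop corresponds to a distance ratio of 10^(10.6/10) for a line source.
r₂ = 3.3·10^((60.2−49.6)/10) = 3.3·10^(10.6/10) = 37.89 m.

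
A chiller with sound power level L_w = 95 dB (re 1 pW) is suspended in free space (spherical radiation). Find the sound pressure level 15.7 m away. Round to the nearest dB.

L_p = L_w − 10·log₁₀(4π·r²) with r = 15.7 m.
4π·r² = 3097 m², 10·log₁₀ of that is 34.910 dB.
L_p = 95 − 34.910 = 60.09 dB.

60 dB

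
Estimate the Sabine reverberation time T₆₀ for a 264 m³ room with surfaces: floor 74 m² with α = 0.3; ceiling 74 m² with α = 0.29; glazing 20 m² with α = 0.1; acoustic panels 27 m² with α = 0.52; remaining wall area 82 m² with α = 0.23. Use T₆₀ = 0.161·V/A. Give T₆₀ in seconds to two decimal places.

Total absorption A = 74·0.3 + 74·0.29 + 20·0.1 + 27·0.52 + 82·0.23 = 78.56 m² sabins.
T₆₀ = 0.161·V/A = 0.161·264/78.56 = 0.541 s.

0.54 s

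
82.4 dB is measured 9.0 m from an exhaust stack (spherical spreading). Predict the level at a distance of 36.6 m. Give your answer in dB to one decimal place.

70.2 dB

Spherical spreading from a point source gives a 20·log₁₀(r₂/r₁) drop.
L₂ = 82.4 − 20·log₁₀(36.6/9.0) = 82.4 − 12.185 = 70.22 dB.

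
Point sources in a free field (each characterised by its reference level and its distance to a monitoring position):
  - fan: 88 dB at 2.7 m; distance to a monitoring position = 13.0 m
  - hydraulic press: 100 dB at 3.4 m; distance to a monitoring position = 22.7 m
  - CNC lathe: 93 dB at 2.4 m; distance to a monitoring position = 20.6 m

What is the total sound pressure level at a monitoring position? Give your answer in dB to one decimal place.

84.5 dB

First find each source's level at the receiver (point-source: −20·log₁₀(r/r_ref)), then combine on an intensity basis.
fan: 88 − 20·log₁₀(13.0/2.7) = 88 − 13.65 = 74.35 dB.
hydraulic press: 100 − 20·log₁₀(22.7/3.4) = 100 − 16.49 = 83.51 dB.
CNC lathe: 93 − 20·log₁₀(20.6/2.4) = 93 − 18.67 = 74.33 dB.
Σ 10^(L/10) = 2.786e+08 → L_total = 10·log₁₀(2.786e+08) = 84.45 dB.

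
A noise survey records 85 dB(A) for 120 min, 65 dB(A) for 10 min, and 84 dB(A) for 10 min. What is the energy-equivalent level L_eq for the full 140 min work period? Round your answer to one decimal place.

84.6 dB(A)

The energy average is taken in the linear domain: L_eq = 10·log₁₀[(Σ tᵢ·10^(Lᵢ/10))/T], T = 140 min.
Σ tᵢ·10^(Lᵢ/10) = 120·10^(85/10) + 10·10^(65/10) + 10·10^(84/10) = 4.049e+10.
L_eq = 10·log₁₀(4.049e+10/140) = 84.61 dB(A).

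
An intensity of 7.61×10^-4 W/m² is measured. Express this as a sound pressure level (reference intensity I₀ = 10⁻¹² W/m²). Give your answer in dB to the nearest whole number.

I/I₀ = 7.61×10^-4/10⁻¹² = 7.61×10^8, and L = 10·log₁₀(I/I₀).
L = 10·(0.8814 + 8) = 88.81 dB.

89 dB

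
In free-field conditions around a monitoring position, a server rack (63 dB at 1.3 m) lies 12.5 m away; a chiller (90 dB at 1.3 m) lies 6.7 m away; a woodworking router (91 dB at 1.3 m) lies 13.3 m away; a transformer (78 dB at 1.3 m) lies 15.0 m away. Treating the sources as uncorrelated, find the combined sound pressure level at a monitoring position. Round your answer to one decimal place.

First find each source's level at the receiver (point-source: −20·log₁₀(r/r_ref)), then combine on an intensity basis.
server rack: 63 − 20·log₁₀(12.5/1.3) = 63 − 19.66 = 43.34 dB.
chiller: 90 − 20·log₁₀(6.7/1.3) = 90 − 14.24 = 75.76 dB.
woodworking router: 91 − 20·log₁₀(13.3/1.3) = 91 − 20.20 = 70.80 dB.
transformer: 78 − 20·log₁₀(15.0/1.3) = 78 − 21.24 = 56.76 dB.
Σ 10^(L/10) = 5.017e+07 → L_total = 10·log₁₀(5.017e+07) = 77.00 dB.

77.0 dB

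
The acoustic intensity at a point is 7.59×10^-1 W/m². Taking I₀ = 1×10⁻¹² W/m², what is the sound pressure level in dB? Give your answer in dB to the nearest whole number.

119 dB

I/I₀ = 7.59×10^-1/10⁻¹² = 7.59×10^11, and L = 10·log₁₀(I/I₀).
L = 10·(0.8802 + 11) = 118.80 dB.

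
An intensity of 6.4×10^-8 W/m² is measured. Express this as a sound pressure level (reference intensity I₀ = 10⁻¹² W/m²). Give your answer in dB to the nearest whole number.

I/I₀ = 6.4×10^-8/10⁻¹² = 6.4×10^4, and L = 10·log₁₀(I/I₀).
L = 10·(0.8062 + 4) = 48.06 dB.

48 dB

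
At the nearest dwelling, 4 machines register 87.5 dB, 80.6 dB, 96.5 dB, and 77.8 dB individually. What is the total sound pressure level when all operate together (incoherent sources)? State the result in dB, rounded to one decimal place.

97.2 dB

For uncorrelated sources the intensities add, so convert each level to linear form, sum, and take 10·log₁₀ of the total.
Σ 10^(L/10) = 10^(87.5/10) + 10^(80.6/10) + 10^(96.5/10) + 10^(77.8/10) = 5.204e+09.
L_total = 10·log₁₀(5.204e+09) = 97.16 dB.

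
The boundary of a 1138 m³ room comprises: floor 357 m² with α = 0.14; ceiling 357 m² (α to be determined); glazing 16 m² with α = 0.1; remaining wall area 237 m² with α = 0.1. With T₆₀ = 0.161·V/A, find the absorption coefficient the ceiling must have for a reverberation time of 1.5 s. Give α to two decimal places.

0.13

A = 0.161·V/T₆₀ = 0.161·1138/1.5 = 122.15 m² sabins.
Absorption from the other surfaces = 357·0.14 + 16·0.1 + 237·0.1 = 75.28 m², so the ceiling must supply 46.87 m² over 357 m².
α = 46.87/357 = 0.131.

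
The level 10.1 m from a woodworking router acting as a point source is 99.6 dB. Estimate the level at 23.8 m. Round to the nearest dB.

92 dB

For a point source, L₂ = L₁ − 20·log₁₀(r₂/r₁).
L₂ = 99.6 − 20·log₁₀(23.8/10.1) = 99.6 − 7.445 = 92.15 dB.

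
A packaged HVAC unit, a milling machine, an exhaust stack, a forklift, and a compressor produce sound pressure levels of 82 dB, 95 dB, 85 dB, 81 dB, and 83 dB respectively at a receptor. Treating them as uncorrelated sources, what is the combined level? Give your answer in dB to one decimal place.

96.0 dB

For uncorrelated sources the intensities add, so convert each level to linear form, sum, and take 10·log₁₀ of the total.
Σ 10^(L/10) = 10^(82/10) + 10^(95/10) + 10^(85/10) + 10^(81/10) + 10^(83/10) = 3.962e+09.
L_total = 10·log₁₀(3.962e+09) = 95.98 dB.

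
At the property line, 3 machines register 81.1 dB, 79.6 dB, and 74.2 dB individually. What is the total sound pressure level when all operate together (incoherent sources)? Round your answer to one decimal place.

83.9 dB

For uncorrelated sources the intensities add, so convert each level to linear form, sum, and take 10·log₁₀ of the total.
Σ 10^(L/10) = 10^(81.1/10) + 10^(79.6/10) + 10^(74.2/10) = 2.463e+08.
L_total = 10·log₁₀(2.463e+08) = 83.92 dB.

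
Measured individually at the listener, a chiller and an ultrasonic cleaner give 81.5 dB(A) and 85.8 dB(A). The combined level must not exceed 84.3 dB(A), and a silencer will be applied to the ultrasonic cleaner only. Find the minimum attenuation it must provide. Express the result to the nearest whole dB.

5 dB

Everything except the ultrasonic cleaner sums to 10^(81.5/10) = 1.413e+08 in linear terms, 81.50 dB(A).
To meet 84.3 dB(A) overall, the treated ultrasonic cleaner may contribute at most 10^(84.3/10) − 1.413e+08 = 1.279e+08, i.e. 81.07 dB(A).
So the ultrasonic cleaner must be reduced from 85.8 to 81.07 dB(A): IL = 4.73 dB.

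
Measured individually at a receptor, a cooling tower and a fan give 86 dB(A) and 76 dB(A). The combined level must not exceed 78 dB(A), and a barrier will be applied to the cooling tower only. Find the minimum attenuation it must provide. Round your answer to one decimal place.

The untreated sources together contribute 10^(76/10) = 3.981e+07, i.e. 76.00 dB(A).
The limit corresponds to 10^(78/10) = 6.310e+07; subtracting the fixed part leaves 2.329e+07 for the cooling tower, i.e. 73.67 dB(A).
Required insertion loss = 86 − 73.67 = 12.33 dB.

12.3 dB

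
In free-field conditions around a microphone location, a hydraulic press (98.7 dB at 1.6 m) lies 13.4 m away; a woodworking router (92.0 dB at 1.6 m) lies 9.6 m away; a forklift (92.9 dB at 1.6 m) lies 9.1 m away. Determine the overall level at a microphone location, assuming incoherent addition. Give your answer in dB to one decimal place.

Apply inverse-square spreading to bring every level to the receiver, then sum 10^(L/10).
hydraulic press: 98.7 − 20·log₁₀(13.4/1.6) = 98.7 − 18.46 = 80.24 dB.
woodworking router: 92.0 − 20·log₁₀(9.6/1.6) = 92.0 − 15.56 = 76.44 dB.
forklift: 92.9 − 20·log₁₀(9.1/1.6) = 92.9 − 15.10 = 77.80 dB.
Σ 10^(L/10) = 2.100e+08 → L_total = 10·log₁₀(2.100e+08) = 83.22 dB.

83.2 dB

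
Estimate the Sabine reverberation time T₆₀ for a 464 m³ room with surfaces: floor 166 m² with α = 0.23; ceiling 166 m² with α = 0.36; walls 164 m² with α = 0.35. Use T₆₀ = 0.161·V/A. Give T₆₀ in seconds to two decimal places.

0.48 s

Summing Sᵢαᵢ: 166·0.23 + 166·0.36 + 164·0.35 = 155.34 m².
T₆₀ = 0.161·V/A = 0.161·464/155.34 = 0.481 s.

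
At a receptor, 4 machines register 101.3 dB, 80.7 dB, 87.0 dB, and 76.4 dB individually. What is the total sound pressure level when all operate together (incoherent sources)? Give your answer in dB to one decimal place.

101.5 dB

For uncorrelated sources the intensities add, so convert each level to linear form, sum, and take 10·log₁₀ of the total.
Σ 10^(L/10) = 10^(101.3/10) + 10^(80.7/10) + 10^(87.0/10) + 10^(76.4/10) = 1.415e+10.
L_total = 10·log₁₀(1.415e+10) = 101.51 dB.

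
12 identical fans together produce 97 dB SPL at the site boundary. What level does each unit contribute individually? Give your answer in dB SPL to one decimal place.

86.2 dB SPL

12 equal contributions raise the level by 10·log₁₀ 12 = 10.792 dB, so each unit alone gives 97 − 10.792.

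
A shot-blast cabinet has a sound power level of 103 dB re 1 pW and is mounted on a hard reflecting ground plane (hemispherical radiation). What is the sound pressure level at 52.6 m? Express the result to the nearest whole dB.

61 dB

L_p = L_w − 10·log₁₀(2π·r²) with r = 52.6 m.
2π·r² = 1.738e+04 m², 10·log₁₀ of that is 42.402 dB.
L_p = 103 − 42.402 = 60.60 dB.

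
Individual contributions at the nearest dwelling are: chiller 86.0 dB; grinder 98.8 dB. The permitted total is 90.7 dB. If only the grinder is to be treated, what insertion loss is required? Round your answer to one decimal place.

9.9 dB

Everything except the grinder sums to 10^(86.0/10) = 3.981e+08 in linear terms, 86.00 dB.
To meet 90.7 dB overall, the treated grinder may contribute at most 10^(90.7/10) − 3.981e+08 = 7.768e+08, i.e. 88.90 dB.
Required insertion loss = 98.8 − 88.90 = 9.90 dB.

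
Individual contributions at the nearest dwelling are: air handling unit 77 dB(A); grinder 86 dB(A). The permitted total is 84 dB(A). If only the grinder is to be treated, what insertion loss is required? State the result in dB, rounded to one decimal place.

Fixed contribution from the other source: Σ 10^(L/10) = 10^(77/10) = 5.012e+07 (77.00 dB(A)).
The limit corresponds to 10^(84/10) = 2.512e+08; subtracting the fixed part leaves 2.011e+08 for the grinder, i.e. 83.03 dB(A).
Required insertion loss = 86 − 83.03 = 2.97 dB.

3.0 dB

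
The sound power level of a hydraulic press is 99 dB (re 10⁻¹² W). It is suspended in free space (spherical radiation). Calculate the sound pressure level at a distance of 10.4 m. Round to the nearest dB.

68 dB

The power spreads over a sphere of area 4π·r², so L_p = L_w − 10·log₁₀(4π·r²).
4π·r² = 1359 m², 10·log₁₀ of that is 31.333 dB.
L_p = 99 − 31.333 = 67.67 dB.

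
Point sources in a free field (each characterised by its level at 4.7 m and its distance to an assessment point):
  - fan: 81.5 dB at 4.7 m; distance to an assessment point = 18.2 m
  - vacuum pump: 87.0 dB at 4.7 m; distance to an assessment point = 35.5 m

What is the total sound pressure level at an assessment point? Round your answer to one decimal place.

Apply inverse-square spreading to bring every level to the receiver, then sum 10^(L/10).
fan: 81.5 − 20·log₁₀(18.2/4.7) = 81.5 − 11.76 = 69.74 dB.
vacuum pump: 87.0 − 20·log₁₀(35.5/4.7) = 87.0 − 17.56 = 69.44 dB.
Σ 10^(L/10) = 1.820e+07 → L_total = 10·log₁₀(1.820e+07) = 72.60 dB.

72.6 dB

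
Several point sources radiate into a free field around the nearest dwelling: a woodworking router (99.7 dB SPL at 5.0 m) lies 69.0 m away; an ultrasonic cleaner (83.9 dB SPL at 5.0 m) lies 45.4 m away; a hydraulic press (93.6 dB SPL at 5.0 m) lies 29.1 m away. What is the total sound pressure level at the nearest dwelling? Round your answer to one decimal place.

Apply inverse-square spreading to bring every level to the receiver, then sum 10^(L/10).
woodworking router: 99.7 − 20·log₁₀(69.0/5.0) = 99.7 − 22.80 = 76.90 dB SPL.
ultrasonic cleaner: 83.9 − 20·log₁₀(45.4/5.0) = 83.9 − 19.16 = 64.74 dB SPL.
hydraulic press: 93.6 − 20·log₁₀(29.1/5.0) = 93.6 − 15.30 = 78.30 dB SPL.
Σ 10^(L/10) = 1.196e+08 → L_total = 10·log₁₀(1.196e+08) = 80.78 dB SPL.

80.8 dB SPL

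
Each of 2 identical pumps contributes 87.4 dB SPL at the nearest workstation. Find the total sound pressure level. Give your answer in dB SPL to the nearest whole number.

90 dB SPL

L_total = L₁ + 10·log₁₀ N for N identical incoherent sources.
L_total = 87.4 + 10·log₁₀(2) = 87.4 + 3.010 = 90.41 dB SPL.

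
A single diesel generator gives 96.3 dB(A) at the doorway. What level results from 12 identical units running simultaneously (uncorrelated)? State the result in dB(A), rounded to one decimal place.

With 12 equal, uncorrelated contributions the intensity is 12× that of one unit, giving a rise of 10·log₁₀ 12.
L_total = 96.3 + 10·log₁₀(12) = 96.3 + 10.792 = 107.09 dB(A).

107.1 dB(A)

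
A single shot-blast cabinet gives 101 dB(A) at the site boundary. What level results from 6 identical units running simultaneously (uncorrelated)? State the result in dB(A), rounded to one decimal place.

With 6 equal, uncorrelated contributions the intensity is 6× that of one unit, giving a rise of 10·log₁₀ 6.
L_total = 101 + 10·log₁₀(6) = 101 + 7.782 = 108.78 dB(A).

108.8 dB(A)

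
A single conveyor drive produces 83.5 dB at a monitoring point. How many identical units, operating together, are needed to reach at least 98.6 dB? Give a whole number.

The shortfall is 98.6 − 83.5 = 15.1 dB, and N units add 10·log₁₀ N, so need 10·log₁₀ N ≥ 15.1.
N ≥ 10^(15.1/10) = 32.359, so N = 33.

33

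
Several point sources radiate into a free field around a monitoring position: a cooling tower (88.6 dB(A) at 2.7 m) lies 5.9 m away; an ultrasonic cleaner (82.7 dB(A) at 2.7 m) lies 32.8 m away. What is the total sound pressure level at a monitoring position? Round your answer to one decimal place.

Propagate each source to the receiver with L = L_ref − 20·log₁₀(r/r_ref), then add intensities.
cooling tower: 88.6 − 20·log₁₀(5.9/2.7) = 88.6 − 6.79 = 81.81 dB(A).
ultrasonic cleaner: 82.7 − 20·log₁₀(32.8/2.7) = 82.7 − 21.69 = 61.01 dB(A).
Σ 10^(L/10) = 1.530e+08 → L_total = 10·log₁₀(1.530e+08) = 81.85 dB(A).

81.8 dB(A)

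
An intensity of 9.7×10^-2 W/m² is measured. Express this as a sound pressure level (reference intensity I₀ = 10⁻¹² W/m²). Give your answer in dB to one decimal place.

I/I₀ = 9.7×10^-2/10⁻¹² = 9.7×10^10, and L = 10·log₁₀(I/I₀).
L = 10·(0.9868 + 10) = 109.87 dB.

109.9 dB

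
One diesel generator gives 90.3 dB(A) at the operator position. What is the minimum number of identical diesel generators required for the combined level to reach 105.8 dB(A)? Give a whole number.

The shortfall is 105.8 − 90.3 = 15.5 dB, and N units add 10·log₁₀ N, so need 10·log₁₀ N ≥ 15.5.
N ≥ 10^(15.5/10) = 35.481, so N = 36.

36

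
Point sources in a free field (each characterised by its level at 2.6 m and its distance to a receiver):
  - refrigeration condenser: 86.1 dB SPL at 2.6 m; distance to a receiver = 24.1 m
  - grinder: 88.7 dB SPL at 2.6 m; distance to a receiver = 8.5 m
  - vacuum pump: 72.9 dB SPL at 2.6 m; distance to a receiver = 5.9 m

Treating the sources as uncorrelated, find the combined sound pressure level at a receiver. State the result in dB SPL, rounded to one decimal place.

Apply inverse-square spreading to bring every level to the receiver, then sum 10^(L/10).
refrigeration condenser: 86.1 − 20·log₁₀(24.1/2.6) = 86.1 − 19.34 = 66.76 dB SPL.
grinder: 88.7 − 20·log₁₀(8.5/2.6) = 88.7 − 10.29 = 78.41 dB SPL.
vacuum pump: 72.9 − 20·log₁₀(5.9/2.6) = 72.9 − 7.12 = 65.78 dB SPL.
Σ 10^(L/10) = 7.789e+07 → L_total = 10·log₁₀(7.789e+07) = 78.91 dB SPL.

78.9 dB SPL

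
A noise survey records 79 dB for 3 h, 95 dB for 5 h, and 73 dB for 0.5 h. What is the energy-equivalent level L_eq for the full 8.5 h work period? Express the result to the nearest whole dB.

The energy average is taken in the linear domain: L_eq = 10·log₁₀[(Σ tᵢ·10^(Lᵢ/10))/T], T = 8.5 h.
Σ tᵢ·10^(Lᵢ/10) = 3·10^(79/10) + 5·10^(95/10) + 0.5·10^(73/10) = 1.606e+10.
L_eq = 10·log₁₀(1.606e+10/8.5) = 92.76 dB.

93 dB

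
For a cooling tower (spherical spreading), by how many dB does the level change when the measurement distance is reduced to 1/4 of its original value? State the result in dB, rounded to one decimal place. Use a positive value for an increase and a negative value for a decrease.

A point source loses 6 dB per doubling of distance; generally ΔL = −20·log₁₀(r₂/r₁).
ΔL = −20·log₁₀(0.25) = +12.04 dB.

+12.0 dB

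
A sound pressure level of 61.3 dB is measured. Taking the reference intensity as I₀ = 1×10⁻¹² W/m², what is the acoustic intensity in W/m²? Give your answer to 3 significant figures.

1.35e-06 W/m²

I/I₀ = 10^(61.3/10) = 1.349e+06, so I = 1.349e+06 × 10⁻¹² W/m².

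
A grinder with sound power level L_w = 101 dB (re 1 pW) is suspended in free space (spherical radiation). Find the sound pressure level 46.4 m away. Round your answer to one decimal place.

The power spreads over a sphere of area 4π·r², so L_p = L_w − 10·log₁₀(4π·r²).
4π·r² = 2.705e+04 m², 10·log₁₀ of that is 44.322 dB.
L_p = 101 − 44.322 = 56.68 dB.

56.7 dB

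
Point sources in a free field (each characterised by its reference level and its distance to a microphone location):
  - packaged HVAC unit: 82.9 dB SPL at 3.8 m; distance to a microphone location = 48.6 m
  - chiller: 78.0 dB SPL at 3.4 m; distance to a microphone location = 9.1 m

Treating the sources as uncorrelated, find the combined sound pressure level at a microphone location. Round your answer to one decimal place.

70.0 dB SPL

First find each source's level at the receiver (point-source: −20·log₁₀(r/r_ref)), then combine on an intensity basis.
packaged HVAC unit: 82.9 − 20·log₁₀(48.6/3.8) = 82.9 − 22.14 = 60.76 dB SPL.
chiller: 78.0 − 20·log₁₀(9.1/3.4) = 78.0 − 8.55 = 69.45 dB SPL.
Σ 10^(L/10) = 1.000e+07 → L_total = 10·log₁₀(1.000e+07) = 70.00 dB SPL.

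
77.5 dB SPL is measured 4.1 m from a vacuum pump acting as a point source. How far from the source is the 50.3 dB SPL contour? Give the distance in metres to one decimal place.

93.9 m

Point-source spreading drops the level by 20·log₁₀(r₂/r₁); inverting, r₂/r₁ = 10^(ΔL/20).
r₂ = 4.1·10^((77.5−50.3)/20) = 4.1·10^(27.2/20) = 93.93 m.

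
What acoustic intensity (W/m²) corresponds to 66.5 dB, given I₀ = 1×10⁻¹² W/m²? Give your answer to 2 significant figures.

I = I₀·10^(L/10) = 10⁻¹² × 10^(66.5/10) = 10^(-5.350).

4.5e-06 W/m²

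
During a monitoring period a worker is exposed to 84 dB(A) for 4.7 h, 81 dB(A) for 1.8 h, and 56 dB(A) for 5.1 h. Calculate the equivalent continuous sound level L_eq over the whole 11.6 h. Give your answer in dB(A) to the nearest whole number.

81 dB(A)

L_eq = 10·log₁₀[(1/T)·Σ tᵢ·10^(Lᵢ/10)] with T = 11.6 h.
Σ tᵢ·10^(Lᵢ/10) = 4.7·10^(84/10) + 1.8·10^(81/10) + 5.1·10^(56/10) = 1.409e+09.
L_eq = 10·log₁₀(1.409e+09/11.6) = 80.85 dB(A).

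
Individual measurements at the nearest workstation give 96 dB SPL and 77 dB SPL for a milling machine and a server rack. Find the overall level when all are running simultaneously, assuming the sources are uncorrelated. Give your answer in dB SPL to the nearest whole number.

Incoherent sources combine by intensity addition: L_total = 10·log₁₀(Σ 10^(L_i/10)).
Σ 10^(L/10) = 10^(96/10) + 10^(77/10) = 4.031e+09.
L_total = 10·log₁₀(4.031e+09) = 96.05 dB SPL.

96 dB SPL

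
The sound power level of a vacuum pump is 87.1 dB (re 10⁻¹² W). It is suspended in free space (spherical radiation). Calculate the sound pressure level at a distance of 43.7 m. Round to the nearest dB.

43 dB

Free-field spherical radiation: L_p = L_w − 10·log₁₀(4π·r²), r = 43.7 m.
4π·r² = 2.4e+04 m², 10·log₁₀ of that is 43.802 dB.
L_p = 87.1 − 43.802 = 43.30 dB.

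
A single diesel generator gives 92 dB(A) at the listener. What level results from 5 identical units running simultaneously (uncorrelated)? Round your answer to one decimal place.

With 5 equal, uncorrelated contributions the intensity is 5× that of one unit, giving a rise of 10·log₁₀ 5.
L_total = 92 + 10·log₁₀(5) = 92 + 6.990 = 98.99 dB(A).

99.0 dB(A)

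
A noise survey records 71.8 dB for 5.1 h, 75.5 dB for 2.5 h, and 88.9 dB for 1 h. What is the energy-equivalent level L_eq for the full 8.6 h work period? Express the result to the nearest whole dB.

80 dB

Weight each interval's intensity by its duration and average over T = 8.6 h:
Σ tᵢ·10^(Lᵢ/10) = 5.1·10^(71.8/10) + 2.5·10^(75.5/10) + 1·10^(88.9/10) = 9.421e+08.
L_eq = 10·log₁₀(9.421e+08/8.6) = 80.40 dB.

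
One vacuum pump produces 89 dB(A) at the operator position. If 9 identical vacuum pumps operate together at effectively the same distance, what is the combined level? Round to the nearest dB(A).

With 9 equal, uncorrelated contributions the intensity is 9× that of one unit, giving a rise of 10·log₁₀ 9.
L_total = 89 + 10·log₁₀(9) = 89 + 9.542 = 98.54 dB(A).

99 dB(A)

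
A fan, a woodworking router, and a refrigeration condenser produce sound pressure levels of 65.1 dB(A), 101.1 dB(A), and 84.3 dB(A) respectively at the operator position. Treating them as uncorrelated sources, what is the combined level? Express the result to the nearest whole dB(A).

101 dB(A)

For uncorrelated sources the intensities add, so convert each level to linear form, sum, and take 10·log₁₀ of the total.
Σ 10^(L/10) = 10^(65.1/10) + 10^(101.1/10) + 10^(84.3/10) = 1.315e+10.
L_total = 10·log₁₀(1.315e+10) = 101.19 dB(A).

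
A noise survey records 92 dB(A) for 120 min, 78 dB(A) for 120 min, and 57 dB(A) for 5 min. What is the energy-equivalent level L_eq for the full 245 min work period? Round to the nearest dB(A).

89 dB(A)

Weight each interval's intensity by its duration and average over T = 245 min:
Σ tᵢ·10^(Lᵢ/10) = 120·10^(92/10) + 120·10^(78/10) + 5·10^(57/10) = 1.978e+11.
L_eq = 10·log₁₀(1.978e+11/245) = 89.07 dB(A).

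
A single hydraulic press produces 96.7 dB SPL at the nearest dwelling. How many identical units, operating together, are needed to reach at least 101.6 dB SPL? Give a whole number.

Need L₁ + 10·log₁₀ N ≥ 101.6, i.e. log₁₀ N ≥ 0.49.
N ≥ 10^(4.9/10) = 3.090, so N = 4.

4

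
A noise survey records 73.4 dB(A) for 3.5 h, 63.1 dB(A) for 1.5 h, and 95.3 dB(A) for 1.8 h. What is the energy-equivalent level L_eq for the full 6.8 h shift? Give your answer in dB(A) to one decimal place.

Weight each interval's intensity by its duration and average over T = 6.8 h:
Σ tᵢ·10^(Lᵢ/10) = 3.5·10^(73.4/10) + 1.5·10^(63.1/10) + 1.8·10^(95.3/10) = 6.179e+09.
L_eq = 10·log₁₀(6.179e+09/6.8) = 89.58 dB(A).

89.6 dB(A)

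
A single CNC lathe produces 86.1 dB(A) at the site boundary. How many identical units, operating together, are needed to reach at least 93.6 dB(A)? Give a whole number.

N identical sources give L₁ + 10·log₁₀ N, so require 10·log₁₀ N ≥ 93.6 − 86.1 = 7.5 dB.
N ≥ 10^(7.5/10) = 5.623, so N = 6.

6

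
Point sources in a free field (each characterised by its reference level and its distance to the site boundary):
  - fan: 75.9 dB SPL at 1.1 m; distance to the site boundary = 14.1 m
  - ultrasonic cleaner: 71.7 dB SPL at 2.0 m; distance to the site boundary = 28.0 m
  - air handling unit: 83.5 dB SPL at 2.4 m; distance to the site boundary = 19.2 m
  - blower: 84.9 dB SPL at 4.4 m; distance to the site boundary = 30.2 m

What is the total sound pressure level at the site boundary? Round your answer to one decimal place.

Apply inverse-square spreading to bring every level to the receiver, then sum 10^(L/10).
fan: 75.9 − 20·log₁₀(14.1/1.1) = 75.9 − 22.16 = 53.74 dB SPL.
ultrasonic cleaner: 71.7 − 20·log₁₀(28.0/2.0) = 71.7 − 22.92 = 48.78 dB SPL.
air handling unit: 83.5 − 20·log₁₀(19.2/2.4) = 83.5 − 18.06 = 65.44 dB SPL.
blower: 84.9 − 20·log₁₀(30.2/4.4) = 84.9 − 16.73 = 68.17 dB SPL.
Σ 10^(L/10) = 1.037e+07 → L_total = 10·log₁₀(1.037e+07) = 70.16 dB SPL.

70.2 dB SPL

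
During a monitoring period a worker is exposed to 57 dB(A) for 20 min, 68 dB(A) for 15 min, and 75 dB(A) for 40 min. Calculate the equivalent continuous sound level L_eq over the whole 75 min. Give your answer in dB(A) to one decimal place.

72.6 dB(A)

The energy average is taken in the linear domain: L_eq = 10·log₁₀[(Σ tᵢ·10^(Lᵢ/10))/T], T = 75 min.
Σ tᵢ·10^(Lᵢ/10) = 20·10^(57/10) + 15·10^(68/10) + 40·10^(75/10) = 1.370e+09.
L_eq = 10·log₁₀(1.370e+09/75) = 72.62 dB(A).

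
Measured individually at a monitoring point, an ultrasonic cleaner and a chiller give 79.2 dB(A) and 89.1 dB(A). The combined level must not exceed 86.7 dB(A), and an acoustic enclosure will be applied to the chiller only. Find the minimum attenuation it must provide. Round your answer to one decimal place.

3.3 dB

Fixed contribution from the other source: Σ 10^(L/10) = 10^(79.2/10) = 8.318e+07 (79.20 dB(A)).
The limit corresponds to 10^(86.7/10) = 4.677e+08; subtracting the fixed part leaves 3.846e+08 for the chiller, i.e. 85.85 dB(A).
So the chiller must be reduced from 89.1 to 85.85 dB(A): IL = 3.25 dB.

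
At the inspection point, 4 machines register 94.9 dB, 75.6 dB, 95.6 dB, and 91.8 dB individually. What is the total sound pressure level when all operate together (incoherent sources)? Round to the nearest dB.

99 dB

Incoherent sources combine by intensity addition: L_total = 10·log₁₀(Σ 10^(L_i/10)).
Σ 10^(L/10) = 10^(94.9/10) + 10^(75.6/10) + 10^(95.6/10) + 10^(91.8/10) = 8.271e+09.
L_total = 10·log₁₀(8.271e+09) = 99.18 dB.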